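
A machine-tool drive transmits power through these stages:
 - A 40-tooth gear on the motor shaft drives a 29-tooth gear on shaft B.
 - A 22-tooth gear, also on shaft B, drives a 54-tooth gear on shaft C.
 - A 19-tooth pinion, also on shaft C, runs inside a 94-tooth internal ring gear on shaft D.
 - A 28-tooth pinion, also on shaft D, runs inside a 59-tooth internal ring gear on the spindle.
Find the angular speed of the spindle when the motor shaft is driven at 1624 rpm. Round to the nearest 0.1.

the motor shaft → shaft B (gear mesh, 29/40): 1624 ÷ 0.725 = 2240 rpm
shaft B → shaft C (gear mesh, 54/22): 2240 ÷ 2.4545 = 912.59 rpm
shaft C → shaft D (internal gear, 94/19): 912.59 ÷ 4.9474 = 184.46 rpm
shaft D → the spindle (internal gear, 59/28): 184.46 ÷ 2.1071 = 87.54 rpm

87.5 rpm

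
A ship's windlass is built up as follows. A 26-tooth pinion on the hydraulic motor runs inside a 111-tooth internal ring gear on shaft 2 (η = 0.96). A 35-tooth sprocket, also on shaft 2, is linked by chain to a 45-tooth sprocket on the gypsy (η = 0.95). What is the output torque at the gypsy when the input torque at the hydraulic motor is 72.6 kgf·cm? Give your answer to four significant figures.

363.4 kgf·cm

After the internal gear (111/26): 72.6 × 4.2692 × 0.96 = 297.55 kgf·cm
After the chain (45/35): 297.55 × 1.2857 × 0.95 = 363.43 kgf·cm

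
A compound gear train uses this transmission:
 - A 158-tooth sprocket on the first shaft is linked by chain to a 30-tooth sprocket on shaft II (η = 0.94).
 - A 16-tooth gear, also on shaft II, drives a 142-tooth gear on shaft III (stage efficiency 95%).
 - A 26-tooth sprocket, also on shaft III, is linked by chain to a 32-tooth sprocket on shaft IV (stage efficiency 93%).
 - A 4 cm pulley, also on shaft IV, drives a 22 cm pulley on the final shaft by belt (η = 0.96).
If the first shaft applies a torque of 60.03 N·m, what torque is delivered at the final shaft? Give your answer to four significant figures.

Chain: ratio = 30/158 = 0.18987; torque at shaft II = 60.03 × 0.18987 × 0.94 = 10.714 N·m.
Gear mesh: ratio = 142/16 = 8.875; torque at shaft III = 10.714 × 8.875 × 0.95 = 90.334 N·m.
Chain: ratio = 32/26 = 1.2308; torque at shaft IV = 90.334 × 1.2308 × 0.93 = 103.4 N·m.
Belt: ratio = 22/4 = 5.5; torque at the final shaft = 103.4 × 5.5 × 0.96 = 545.94 N·m.

545.9 N·m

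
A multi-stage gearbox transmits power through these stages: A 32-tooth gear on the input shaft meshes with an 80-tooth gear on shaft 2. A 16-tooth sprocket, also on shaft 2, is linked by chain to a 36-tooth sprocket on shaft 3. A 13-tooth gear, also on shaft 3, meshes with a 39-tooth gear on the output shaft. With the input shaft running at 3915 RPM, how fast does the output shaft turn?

gear mesh 80/32 = 2.5 → 3915/2.5 = 1566 RPM
chain 36/16 = 2.25 → 1566/2.25 = 696 RPM
gear mesh 39/13 = 3 → 696/3 = 232 RPM

232 RPM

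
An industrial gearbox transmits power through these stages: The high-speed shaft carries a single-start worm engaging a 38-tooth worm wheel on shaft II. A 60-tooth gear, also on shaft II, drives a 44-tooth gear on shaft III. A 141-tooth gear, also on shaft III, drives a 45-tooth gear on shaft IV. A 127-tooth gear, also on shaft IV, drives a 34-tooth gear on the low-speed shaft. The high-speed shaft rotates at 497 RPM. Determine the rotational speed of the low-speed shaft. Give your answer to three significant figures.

Worm: ratio = 38/1 = 38, so shaft II turns at 497 / 38 = 13.079 RPM.
Gear mesh: ratio = 44/60 = 0.73333, so shaft III turns at 13.079 / 0.73333 = 17.835 RPM.
Gear mesh: ratio = 45/141 = 0.31915, so shaft IV turns at 17.835 / 0.31915 = 55.883 RPM.
Gear mesh: ratio = 34/127 = 0.26772, so the low-speed shaft turns at 55.883 / 0.26772 = 208.74 RPM.

209 RPM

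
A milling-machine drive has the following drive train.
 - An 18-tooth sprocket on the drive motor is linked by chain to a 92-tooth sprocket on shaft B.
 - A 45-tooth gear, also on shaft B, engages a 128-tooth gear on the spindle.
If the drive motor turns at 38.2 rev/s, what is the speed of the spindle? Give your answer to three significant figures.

2.63 rev/s

Chain: ratio = 92/18 = 5.1111, so shaft B turns at 38.2 / 5.1111 = 7.4739 rev/s.
Gear mesh: ratio = 128/45 = 2.8444, so the spindle turns at 7.4739 / 2.8444 = 2.6275 rev/s.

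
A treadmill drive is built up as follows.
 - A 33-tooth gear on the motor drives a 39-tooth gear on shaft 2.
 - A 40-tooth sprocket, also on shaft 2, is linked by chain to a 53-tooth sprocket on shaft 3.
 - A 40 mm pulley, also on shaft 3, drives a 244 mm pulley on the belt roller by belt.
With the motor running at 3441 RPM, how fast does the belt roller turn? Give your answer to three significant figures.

the motor → shaft 2 (gear mesh, 39/33): 3441 ÷ 1.1818 = 2911.6 RPM
shaft 2 → shaft 3 (chain, 53/40): 2911.6 ÷ 1.325 = 2197.4 RPM
shaft 3 → the belt roller (belt, 244/40): 2197.4 ÷ 6.1 = 360.24 RPM

360 RPM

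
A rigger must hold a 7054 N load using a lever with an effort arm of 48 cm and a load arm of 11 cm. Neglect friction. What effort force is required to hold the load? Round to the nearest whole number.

1617 N

Lever MA = effort arm / load arm = 48/11 = 4.3636.
Effort = load / MA = 7054 / 4.3636 = 1616.5 N.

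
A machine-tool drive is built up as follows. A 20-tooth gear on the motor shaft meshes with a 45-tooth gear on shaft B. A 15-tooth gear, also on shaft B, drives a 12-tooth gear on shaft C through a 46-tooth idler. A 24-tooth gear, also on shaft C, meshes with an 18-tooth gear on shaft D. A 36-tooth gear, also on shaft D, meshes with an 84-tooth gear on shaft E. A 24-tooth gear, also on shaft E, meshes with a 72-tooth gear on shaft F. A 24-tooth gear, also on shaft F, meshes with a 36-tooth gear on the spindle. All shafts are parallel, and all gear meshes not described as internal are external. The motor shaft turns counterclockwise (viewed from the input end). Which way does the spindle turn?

clockwise

the motor shaft → shaft B: external mesh, 1 reversal → CW.
shaft B → shaft C: driver → idler → driven is 2 external meshes, 2 reversals → CW.
shaft C → shaft D: external mesh, 1 reversal → CCW.
shaft D → shaft E: external mesh, 1 reversal → CW.
shaft E → shaft F: external mesh, 1 reversal → CCW.
shaft F → the spindle: external mesh, 1 reversal → CW.
7 reversals in total — an odd number — so the spindle turns opposite to the motor shaft.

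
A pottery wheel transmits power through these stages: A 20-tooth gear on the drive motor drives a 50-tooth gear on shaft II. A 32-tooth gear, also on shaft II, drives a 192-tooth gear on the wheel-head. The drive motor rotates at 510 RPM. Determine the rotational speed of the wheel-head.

Gear mesh: ratio = 50/20 = 2.5, so shaft II turns at 510 / 2.5 = 204 RPM.
Gear mesh: ratio = 192/32 = 6, so the wheel-head turns at 204 / 6 = 34 RPM.

34 RPM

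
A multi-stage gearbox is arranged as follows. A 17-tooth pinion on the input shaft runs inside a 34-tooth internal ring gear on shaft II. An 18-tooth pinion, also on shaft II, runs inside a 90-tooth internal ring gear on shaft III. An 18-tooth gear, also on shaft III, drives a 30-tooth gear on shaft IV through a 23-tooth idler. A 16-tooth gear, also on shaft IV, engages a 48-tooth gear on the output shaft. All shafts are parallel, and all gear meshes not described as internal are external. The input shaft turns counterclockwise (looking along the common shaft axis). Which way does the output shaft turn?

clockwise

the input shaft → shaft II: internal mesh, same direction → CCW.
shaft II → shaft III: internal mesh, same direction → CCW.
shaft III → shaft IV: driver → idler → driven is 2 external meshes, 2 reversals → CCW.
shaft IV → the output shaft: external mesh, 1 reversal → CW.
3 reversals in total — an odd number — so the output shaft turns opposite to the input shaft.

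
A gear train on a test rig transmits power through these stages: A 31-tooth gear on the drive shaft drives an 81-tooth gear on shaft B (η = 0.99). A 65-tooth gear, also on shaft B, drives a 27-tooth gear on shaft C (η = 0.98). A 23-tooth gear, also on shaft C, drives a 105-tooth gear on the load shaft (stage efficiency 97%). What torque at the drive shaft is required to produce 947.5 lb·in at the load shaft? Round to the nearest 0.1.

Overall ratio R = 2.6129 × 0.41538 × 4.5652 = 4.9549; overall efficiency η = 0.99 × 0.98 × 0.97 = 0.9411.
Input torque = output torque / (R × η) = 947.5 / (4.9549 × 0.9411) = 203.19 lb·in.

203.2 lb·in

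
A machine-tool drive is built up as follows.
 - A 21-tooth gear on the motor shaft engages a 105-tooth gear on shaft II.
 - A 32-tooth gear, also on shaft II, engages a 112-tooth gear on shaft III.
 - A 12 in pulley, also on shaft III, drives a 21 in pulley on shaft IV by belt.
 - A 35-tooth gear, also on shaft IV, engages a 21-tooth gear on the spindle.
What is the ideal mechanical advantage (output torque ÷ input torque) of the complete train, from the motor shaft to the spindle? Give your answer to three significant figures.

18.4

Each stage contributes driven/driver: gear mesh 105/21 = 5, gear mesh 112/32 = 3.5, belt 21/12 = 1.75, gear mesh 21/35 = 0.6.
Overall: 5 × 3.5 × 1.75 × 0.6 = 18.375.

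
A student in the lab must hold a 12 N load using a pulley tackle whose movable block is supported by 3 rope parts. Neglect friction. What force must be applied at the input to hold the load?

Block-and-tackle MA = number of supporting rope parts = 3.
Effort = load / MA = 12 / 3 = 4 N.

4 N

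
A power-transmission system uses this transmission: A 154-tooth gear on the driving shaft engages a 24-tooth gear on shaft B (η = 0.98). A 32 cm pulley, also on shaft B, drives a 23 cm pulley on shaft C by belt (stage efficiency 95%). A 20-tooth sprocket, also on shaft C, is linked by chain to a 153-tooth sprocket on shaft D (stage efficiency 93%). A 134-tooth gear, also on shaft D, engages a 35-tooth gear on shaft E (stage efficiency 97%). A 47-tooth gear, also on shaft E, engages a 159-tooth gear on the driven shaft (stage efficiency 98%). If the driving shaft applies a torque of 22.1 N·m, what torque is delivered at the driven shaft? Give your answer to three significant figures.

13.8 N·m

After the gear mesh (24/154): 22.1 × 0.15584 × 0.98 = 3.3753 N·m
After the belt (23/32): 3.3753 × 0.71875 × 0.95 = 2.3047 N·m
After the chain (153/20): 2.3047 × 7.65 × 0.93 = 16.397 N·m
After the gear mesh (35/134): 16.397 × 0.26119 × 0.97 = 4.1542 N·m
After the gear mesh (159/47): 4.1542 × 3.383 × 0.98 = 13.773 N·m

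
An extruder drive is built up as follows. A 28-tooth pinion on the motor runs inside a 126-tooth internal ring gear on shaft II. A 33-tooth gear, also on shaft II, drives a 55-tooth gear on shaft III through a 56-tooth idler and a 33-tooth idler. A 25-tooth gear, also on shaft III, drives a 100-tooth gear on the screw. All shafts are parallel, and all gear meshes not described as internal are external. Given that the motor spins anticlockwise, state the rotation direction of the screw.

anticlockwise

the motor → shaft II: internal mesh, same direction → CCW.
shaft II → shaft III: driver → idler → idler → driven is 3 external meshes, 3 reversals → CW.
shaft III → the screw: external mesh, 1 reversal → CCW.
4 reversals in total — an even number — so the screw turns the same way as the motor.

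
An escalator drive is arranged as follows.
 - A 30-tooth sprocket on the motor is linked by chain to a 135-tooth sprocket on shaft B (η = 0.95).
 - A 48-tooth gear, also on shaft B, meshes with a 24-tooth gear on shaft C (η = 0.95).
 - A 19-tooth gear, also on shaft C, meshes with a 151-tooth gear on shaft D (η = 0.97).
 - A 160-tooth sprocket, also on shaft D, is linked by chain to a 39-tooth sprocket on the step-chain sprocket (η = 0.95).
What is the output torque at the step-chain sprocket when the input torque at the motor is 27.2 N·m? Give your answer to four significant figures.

98.60 N·m

chain 135/30 = 4.5 → τ = 27.2·4.5·0.95 = 116.28 N·m
gear mesh 24/48 = 0.5 → τ = 116.28·0.5·0.95 = 55.233 N·m
gear mesh 151/19 = 7.9474 → τ = 55.233·7.9474·0.97 = 425.79 N·m
chain 39/160 = 0.24375 → τ = 425.79·0.24375·0.95 = 98.597 N·m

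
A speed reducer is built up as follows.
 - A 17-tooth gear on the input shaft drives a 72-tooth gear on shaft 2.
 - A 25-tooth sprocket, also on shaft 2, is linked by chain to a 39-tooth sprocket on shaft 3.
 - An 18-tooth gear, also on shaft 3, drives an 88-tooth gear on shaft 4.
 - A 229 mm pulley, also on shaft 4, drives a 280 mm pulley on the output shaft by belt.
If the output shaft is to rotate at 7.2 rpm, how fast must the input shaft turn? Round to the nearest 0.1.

Overall ratio R = 4.2353 × 1.56 × 4.8889 × 1.2227 = 39.495.
Required input speed = output speed × R = 7.2 × 39.495 = 284.36 rpm.

284.4 rpm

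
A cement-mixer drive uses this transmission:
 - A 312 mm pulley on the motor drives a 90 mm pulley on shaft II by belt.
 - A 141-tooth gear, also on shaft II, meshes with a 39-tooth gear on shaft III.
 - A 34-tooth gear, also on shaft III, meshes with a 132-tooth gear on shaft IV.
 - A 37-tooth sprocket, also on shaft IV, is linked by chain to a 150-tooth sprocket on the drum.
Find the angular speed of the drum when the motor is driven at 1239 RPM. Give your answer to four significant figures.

Belt: ratio = 90/312 = 0.28846, so shaft II turns at 1239 / 0.28846 = 4295.2 RPM.
Gear mesh: ratio = 39/141 = 0.2766, so shaft III turns at 4295.2 / 0.2766 = 15529 RPM.
Gear mesh: ratio = 132/34 = 3.8824, so shaft IV turns at 15529 / 3.8824 = 3999.8 RPM.
Chain: ratio = 150/37 = 4.0541, so the drum turns at 3999.8 / 4.0541 = 986.63 RPM.

986.6 RPM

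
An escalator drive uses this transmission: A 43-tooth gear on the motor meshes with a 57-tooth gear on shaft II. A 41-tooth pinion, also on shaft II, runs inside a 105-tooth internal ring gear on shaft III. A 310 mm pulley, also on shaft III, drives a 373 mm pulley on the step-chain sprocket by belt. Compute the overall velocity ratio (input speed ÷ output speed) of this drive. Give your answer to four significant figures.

4.085

Each stage contributes driven/driver: gear mesh 57/43 = 1.3256, internal gear 105/41 = 2.561, belt 373/310 = 1.2032.
Overall: 1.3256 × 2.561 × 1.2032 = 4.0847.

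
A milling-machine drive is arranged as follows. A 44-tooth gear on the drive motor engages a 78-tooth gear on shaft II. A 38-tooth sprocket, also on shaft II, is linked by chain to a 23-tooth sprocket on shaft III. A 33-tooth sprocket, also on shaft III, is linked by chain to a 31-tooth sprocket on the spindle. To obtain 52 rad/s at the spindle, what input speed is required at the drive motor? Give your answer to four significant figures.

Overall ratio R = 1.7727 × 0.60526 × 0.93939 = 1.0079.
Required input speed = output speed × R = 52 × 1.0079 = 52.413 rad/s.

52.41 rad/s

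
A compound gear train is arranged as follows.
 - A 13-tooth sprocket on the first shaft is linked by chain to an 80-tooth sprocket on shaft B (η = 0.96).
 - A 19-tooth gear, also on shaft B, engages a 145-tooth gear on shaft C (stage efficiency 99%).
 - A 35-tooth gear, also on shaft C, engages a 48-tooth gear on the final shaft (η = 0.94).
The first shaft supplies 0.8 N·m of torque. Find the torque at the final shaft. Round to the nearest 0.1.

Chain: ratio = 80/13 = 6.1538; torque at shaft B = 0.8 × 6.1538 × 0.96 = 4.7262 N·m.
Gear mesh: ratio = 145/19 = 7.6316; torque at shaft C = 4.7262 × 7.6316 × 0.99 = 35.707 N·m.
Gear mesh: ratio = 48/35 = 1.3714; torque at the final shaft = 35.707 × 1.3714 × 0.94 = 46.032 N·m.

46.0 N·m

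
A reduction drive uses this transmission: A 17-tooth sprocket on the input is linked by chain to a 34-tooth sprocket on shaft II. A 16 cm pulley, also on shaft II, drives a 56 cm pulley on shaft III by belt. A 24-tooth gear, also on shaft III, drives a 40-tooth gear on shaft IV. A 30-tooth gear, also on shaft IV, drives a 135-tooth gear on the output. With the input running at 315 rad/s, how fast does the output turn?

6 rad/s

the input → shaft II (chain, 34/17): 315 ÷ 2 = 157.5 rad/s
shaft II → shaft III (belt, 56/16): 157.5 ÷ 3.5 = 45 rad/s
shaft III → shaft IV (gear mesh, 40/24): 45 ÷ 1.6667 = 27 rad/s
shaft IV → the output (gear mesh, 135/30): 27 ÷ 4.5 = 6 rad/s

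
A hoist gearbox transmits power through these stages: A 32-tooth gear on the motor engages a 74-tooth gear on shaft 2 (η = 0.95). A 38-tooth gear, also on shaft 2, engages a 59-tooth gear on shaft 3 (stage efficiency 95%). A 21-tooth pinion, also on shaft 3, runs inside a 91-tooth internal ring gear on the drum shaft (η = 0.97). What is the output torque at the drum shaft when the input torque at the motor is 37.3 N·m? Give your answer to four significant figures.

After the gear mesh (74/32): 37.3 × 2.3125 × 0.95 = 81.943 N·m
After the gear mesh (59/38): 81.943 × 1.5526 × 0.95 = 120.87 N·m
After the internal gear (91/21): 120.87 × 4.3333 × 0.97 = 508.04 N·m

508.0 N·m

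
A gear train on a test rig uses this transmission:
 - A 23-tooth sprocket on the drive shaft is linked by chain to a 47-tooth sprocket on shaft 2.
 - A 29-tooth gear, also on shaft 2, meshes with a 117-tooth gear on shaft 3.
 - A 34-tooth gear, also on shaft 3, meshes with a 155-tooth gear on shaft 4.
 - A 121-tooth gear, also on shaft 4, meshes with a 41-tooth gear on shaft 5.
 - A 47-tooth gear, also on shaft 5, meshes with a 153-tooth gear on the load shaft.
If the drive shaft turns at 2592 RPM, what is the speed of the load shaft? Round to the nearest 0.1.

62.5 RPM

the drive shaft → shaft 2 (chain, 47/23): 2592 ÷ 2.0435 = 1268.4 RPM
shaft 2 → shaft 3 (gear mesh, 117/29): 1268.4 ÷ 4.0345 = 314.4 RPM
shaft 3 → shaft 4 (gear mesh, 155/34): 314.4 ÷ 4.5588 = 68.964 RPM
shaft 4 → shaft 5 (gear mesh, 41/121): 68.964 ÷ 0.33884 = 203.53 RPM
shaft 5 → the load shaft (gear mesh, 153/47): 203.53 ÷ 3.2553 = 62.522 RPM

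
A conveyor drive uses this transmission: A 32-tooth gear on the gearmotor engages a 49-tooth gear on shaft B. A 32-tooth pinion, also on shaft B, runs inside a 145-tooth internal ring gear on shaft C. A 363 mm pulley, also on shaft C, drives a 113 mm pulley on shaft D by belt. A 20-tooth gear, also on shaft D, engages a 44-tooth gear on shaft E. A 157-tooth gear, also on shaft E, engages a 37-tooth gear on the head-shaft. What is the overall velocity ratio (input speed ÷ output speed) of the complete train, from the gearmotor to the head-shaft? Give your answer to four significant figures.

Each stage contributes driven/driver: gear mesh 49/32 = 1.5312, internal gear 145/32 = 4.5312, belt 113/363 = 0.31129, gear mesh 44/20 = 2.2, gear mesh 37/157 = 0.23567.
Overall: 1.5312 × 4.5312 × 0.31129 × 2.2 × 0.23567 = 1.1199.

1.120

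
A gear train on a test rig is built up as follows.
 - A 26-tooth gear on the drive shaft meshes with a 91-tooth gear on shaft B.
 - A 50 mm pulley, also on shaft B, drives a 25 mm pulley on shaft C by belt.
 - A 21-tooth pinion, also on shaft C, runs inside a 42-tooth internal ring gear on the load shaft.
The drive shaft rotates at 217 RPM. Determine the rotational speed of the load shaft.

Gear mesh: ratio = 91/26 = 3.5, so shaft B turns at 217 / 3.5 = 62 RPM.
Belt: ratio = 25/50 = 0.5, so shaft C turns at 62 / 0.5 = 124 RPM.
Internal gear: ratio = 42/21 = 2, so the load shaft turns at 124 / 2 = 62 RPM.

62 RPM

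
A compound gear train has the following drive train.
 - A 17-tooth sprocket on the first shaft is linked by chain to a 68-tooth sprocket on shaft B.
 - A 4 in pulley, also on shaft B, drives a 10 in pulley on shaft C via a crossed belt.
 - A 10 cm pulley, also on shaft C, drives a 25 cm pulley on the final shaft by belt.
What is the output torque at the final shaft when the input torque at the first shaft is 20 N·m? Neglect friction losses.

500 N·m

Chain: ratio = 68/17 = 4; torque at shaft B = 20 × 4 = 80 N·m.
Belt: ratio = 10/4 = 2.5; torque at shaft C = 80 × 2.5 = 200 N·m.
Belt: ratio = 25/10 = 2.5; torque at the final shaft = 200 × 2.5 = 500 N·m.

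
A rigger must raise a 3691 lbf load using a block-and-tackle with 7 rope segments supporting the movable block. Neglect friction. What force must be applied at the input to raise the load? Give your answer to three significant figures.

527 lbf

Block-and-tackle MA = number of supporting rope parts = 7.
Effort = load / MA = 3691 / 7 = 527.29 lbf.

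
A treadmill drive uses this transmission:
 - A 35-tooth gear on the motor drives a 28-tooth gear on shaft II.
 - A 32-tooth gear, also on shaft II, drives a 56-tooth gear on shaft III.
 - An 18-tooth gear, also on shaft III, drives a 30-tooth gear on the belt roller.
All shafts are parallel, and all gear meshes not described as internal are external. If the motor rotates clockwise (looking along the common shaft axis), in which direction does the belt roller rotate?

counterclockwise

the motor → shaft II: external mesh, 1 reversal → CCW.
shaft II → shaft III: external mesh, 1 reversal → CW.
shaft III → the belt roller: external mesh, 1 reversal → CCW.
3 reversals in total — an odd number — so the belt roller turns opposite to the motor.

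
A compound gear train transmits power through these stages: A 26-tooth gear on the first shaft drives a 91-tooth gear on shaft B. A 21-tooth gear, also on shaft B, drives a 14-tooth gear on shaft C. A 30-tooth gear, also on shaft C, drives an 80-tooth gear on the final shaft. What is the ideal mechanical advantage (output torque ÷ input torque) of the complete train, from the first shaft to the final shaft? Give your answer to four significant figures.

6.222

Each stage contributes driven/driver: gear mesh 91/26 = 3.5, gear mesh 14/21 = 0.66667, gear mesh 80/30 = 2.6667.
Overall: 3.5 × 0.66667 × 2.6667 = 6.2222.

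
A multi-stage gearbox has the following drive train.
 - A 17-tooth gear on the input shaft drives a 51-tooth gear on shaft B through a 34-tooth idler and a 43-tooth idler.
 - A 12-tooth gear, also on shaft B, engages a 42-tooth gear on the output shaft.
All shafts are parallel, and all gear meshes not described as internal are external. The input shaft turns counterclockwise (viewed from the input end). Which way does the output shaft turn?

the input shaft → shaft B: driver → idler → idler → driven is 3 external meshes, 3 reversals → CW.
shaft B → the output shaft: external mesh, 1 reversal → CCW.
4 reversals in total — an even number — so the output shaft turns the same way as the input shaft.

counterclockwise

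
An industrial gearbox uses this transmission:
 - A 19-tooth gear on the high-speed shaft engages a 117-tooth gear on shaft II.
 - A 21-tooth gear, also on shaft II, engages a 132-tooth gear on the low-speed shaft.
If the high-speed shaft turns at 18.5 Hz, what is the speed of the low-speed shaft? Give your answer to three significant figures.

0.478 Hz

the high-speed shaft → shaft II (gear mesh, 117/19): 18.5 ÷ 6.1579 = 3.0043 Hz
shaft II → the low-speed shaft (gear mesh, 132/21): 3.0043 ÷ 6.2857 = 0.47795 Hz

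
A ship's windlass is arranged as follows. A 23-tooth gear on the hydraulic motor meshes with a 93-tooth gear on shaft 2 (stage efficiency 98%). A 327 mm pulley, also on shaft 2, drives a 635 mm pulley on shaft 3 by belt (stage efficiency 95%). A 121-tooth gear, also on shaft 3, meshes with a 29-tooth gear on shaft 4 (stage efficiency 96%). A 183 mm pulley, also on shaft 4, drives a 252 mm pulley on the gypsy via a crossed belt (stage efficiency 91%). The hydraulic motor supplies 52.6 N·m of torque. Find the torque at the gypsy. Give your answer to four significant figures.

Gear mesh: ratio = 93/23 = 4.0435; torque at shaft 2 = 52.6 × 4.0435 × 0.98 = 208.43 N·m.
Belt: ratio = 635/327 = 1.9419; torque at shaft 3 = 208.43 × 1.9419 × 0.95 = 384.52 N·m.
Gear mesh: ratio = 29/121 = 0.23967; torque at shaft 4 = 384.52 × 0.23967 × 0.96 = 88.471 N·m.
Belt: ratio = 252/183 = 1.377; torque at the gypsy = 88.471 × 1.377 × 0.91 = 110.86 N·m.

110.9 N·m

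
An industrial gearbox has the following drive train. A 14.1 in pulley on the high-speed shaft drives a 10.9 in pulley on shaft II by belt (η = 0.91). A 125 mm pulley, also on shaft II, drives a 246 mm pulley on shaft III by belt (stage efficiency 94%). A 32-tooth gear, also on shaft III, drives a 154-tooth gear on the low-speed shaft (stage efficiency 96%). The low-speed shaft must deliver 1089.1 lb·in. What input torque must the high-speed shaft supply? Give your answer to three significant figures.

181 lb·in

Overall ratio R = 0.77305 × 1.968 × 4.8125 = 7.3216; overall efficiency η = 0.91 × 0.94 × 0.96 = 0.8212.
Input torque = output torque / (R × η) = 1089.1 / (7.3216 × 0.8212) = 181.14 lb·in.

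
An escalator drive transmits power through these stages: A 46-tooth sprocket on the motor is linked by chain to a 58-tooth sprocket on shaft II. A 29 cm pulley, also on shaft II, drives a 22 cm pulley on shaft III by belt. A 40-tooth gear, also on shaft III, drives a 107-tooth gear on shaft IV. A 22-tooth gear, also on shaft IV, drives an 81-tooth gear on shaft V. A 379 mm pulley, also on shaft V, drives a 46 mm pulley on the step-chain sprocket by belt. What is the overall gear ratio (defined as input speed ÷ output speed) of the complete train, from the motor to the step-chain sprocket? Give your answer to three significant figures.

1.14

Each stage contributes driven/driver: chain 58/46 = 1.2609, belt 22/29 = 0.75862, gear mesh 107/40 = 2.675, gear mesh 81/22 = 3.6818, belt 46/379 = 0.12137.
Overall: 1.2609 × 0.75862 × 2.675 × 3.6818 × 0.12137 = 1.1434.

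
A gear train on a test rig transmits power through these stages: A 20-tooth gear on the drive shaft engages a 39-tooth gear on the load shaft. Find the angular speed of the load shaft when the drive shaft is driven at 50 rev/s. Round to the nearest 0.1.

25.6 rev/s

gear mesh 39/20 = 1.95 → 50/1.95 = 25.641 rev/s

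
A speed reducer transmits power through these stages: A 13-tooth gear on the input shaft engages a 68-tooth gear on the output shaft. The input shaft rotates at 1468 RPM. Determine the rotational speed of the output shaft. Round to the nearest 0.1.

the input shaft → the output shaft (gear mesh, 68/13): 1468 ÷ 5.2308 = 280.65 RPM

280.6 RPM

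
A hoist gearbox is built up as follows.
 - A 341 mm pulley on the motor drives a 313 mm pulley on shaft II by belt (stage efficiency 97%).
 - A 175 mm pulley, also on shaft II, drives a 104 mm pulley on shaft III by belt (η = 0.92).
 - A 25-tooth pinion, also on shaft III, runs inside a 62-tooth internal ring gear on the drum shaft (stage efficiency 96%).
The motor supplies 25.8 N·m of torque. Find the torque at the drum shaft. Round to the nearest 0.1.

After the belt (313/341): 25.8 × 0.91789 × 0.97 = 22.971 N·m
After the belt (104/175): 22.971 × 0.59429 × 0.92 = 12.559 N·m
After the internal gear (62/25): 12.559 × 2.48 × 0.96 = 29.901 N·m

29.9 N·m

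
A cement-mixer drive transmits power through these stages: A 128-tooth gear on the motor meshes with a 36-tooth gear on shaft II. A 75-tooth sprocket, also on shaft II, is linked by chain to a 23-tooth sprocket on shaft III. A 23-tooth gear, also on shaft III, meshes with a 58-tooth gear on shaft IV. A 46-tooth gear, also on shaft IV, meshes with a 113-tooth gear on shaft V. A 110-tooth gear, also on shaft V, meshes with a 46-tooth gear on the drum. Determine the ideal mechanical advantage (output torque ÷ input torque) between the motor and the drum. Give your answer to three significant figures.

Each stage contributes driven/driver: gear mesh 36/128 = 0.28125, chain 23/75 = 0.30667, gear mesh 58/23 = 2.5217, gear mesh 113/46 = 2.4565, gear mesh 46/110 = 0.41818.
Overall: 0.28125 × 0.30667 × 2.5217 × 2.4565 × 0.41818 = 0.22343.

0.223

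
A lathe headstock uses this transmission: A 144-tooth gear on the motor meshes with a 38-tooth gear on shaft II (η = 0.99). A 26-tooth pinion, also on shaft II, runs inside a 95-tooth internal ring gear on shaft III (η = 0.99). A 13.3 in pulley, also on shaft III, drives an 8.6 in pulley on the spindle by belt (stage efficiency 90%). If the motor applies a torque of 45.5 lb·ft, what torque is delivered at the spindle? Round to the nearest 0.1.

25.0 lb·ft

After the gear mesh (38/144): 45.5 × 0.26389 × 0.99 = 11.887 lb·ft
After the internal gear (95/26): 11.887 × 3.6538 × 0.99 = 42.998 lb·ft
After the belt (8.6/13.3): 42.998 × 0.64662 × 0.90 = 25.023 lb·ft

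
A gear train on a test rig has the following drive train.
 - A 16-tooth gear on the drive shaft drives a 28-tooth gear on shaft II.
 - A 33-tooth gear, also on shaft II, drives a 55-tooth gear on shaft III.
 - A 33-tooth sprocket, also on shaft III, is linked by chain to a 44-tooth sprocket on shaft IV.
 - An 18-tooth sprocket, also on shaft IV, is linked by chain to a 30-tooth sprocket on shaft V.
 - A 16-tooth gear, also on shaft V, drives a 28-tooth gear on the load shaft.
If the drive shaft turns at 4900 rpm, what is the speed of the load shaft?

432 rpm

Gear mesh: ratio = 28/16 = 1.75, so shaft II turns at 4900 / 1.75 = 2800 rpm.
Gear mesh: ratio = 55/33 = 1.6667, so shaft III turns at 2800 / 1.6667 = 1680 rpm.
Chain: ratio = 44/33 = 1.3333, so shaft IV turns at 1680 / 1.3333 = 1260 rpm.
Chain: ratio = 30/18 = 1.6667, so shaft V turns at 1260 / 1.6667 = 756 rpm.
Gear mesh: ratio = 28/16 = 1.75, so the load shaft turns at 756 / 1.75 = 432 rpm.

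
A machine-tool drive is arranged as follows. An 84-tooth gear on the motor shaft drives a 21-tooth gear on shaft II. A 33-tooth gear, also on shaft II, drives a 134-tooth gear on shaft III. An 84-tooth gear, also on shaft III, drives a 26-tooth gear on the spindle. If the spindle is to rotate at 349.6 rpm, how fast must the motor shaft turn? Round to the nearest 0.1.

Overall ratio R = 0.25 × 4.0606 × 0.30952 = 0.31421.
Required input speed = output speed × R = 349.6 × 0.31421 = 109.85 rpm.

109.8 rpm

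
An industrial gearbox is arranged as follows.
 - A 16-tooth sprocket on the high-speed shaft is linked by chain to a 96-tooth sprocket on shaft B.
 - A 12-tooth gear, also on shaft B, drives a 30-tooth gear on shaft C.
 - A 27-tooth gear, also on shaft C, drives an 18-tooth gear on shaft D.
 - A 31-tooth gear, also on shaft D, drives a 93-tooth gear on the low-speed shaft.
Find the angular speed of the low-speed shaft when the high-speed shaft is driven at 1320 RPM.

the high-speed shaft → shaft B (chain, 96/16): 1320 ÷ 6 = 220 RPM
shaft B → shaft C (gear mesh, 30/12): 220 ÷ 2.5 = 88 RPM
shaft C → shaft D (gear mesh, 18/27): 88 ÷ 0.66667 = 132 RPM
shaft D → the low-speed shaft (gear mesh, 93/31): 132 ÷ 3 = 44 RPM

44 RPM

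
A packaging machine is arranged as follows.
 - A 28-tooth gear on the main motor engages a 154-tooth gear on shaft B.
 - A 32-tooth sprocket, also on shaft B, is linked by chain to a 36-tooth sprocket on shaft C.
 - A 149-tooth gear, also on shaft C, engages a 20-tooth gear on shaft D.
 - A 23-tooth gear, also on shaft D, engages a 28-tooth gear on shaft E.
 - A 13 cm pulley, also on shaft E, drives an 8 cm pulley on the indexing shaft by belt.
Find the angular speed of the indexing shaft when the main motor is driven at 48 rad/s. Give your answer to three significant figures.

Gear mesh: ratio = 154/28 = 5.5, so shaft B turns at 48 / 5.5 = 8.7273 rad/s.
Chain: ratio = 36/32 = 1.125, so shaft C turns at 8.7273 / 1.125 = 7.7576 rad/s.
Gear mesh: ratio = 20/149 = 0.13423, so shaft D turns at 7.7576 / 0.13423 = 57.794 rad/s.
Gear mesh: ratio = 28/23 = 1.2174, so shaft E turns at 57.794 / 1.2174 = 47.474 rad/s.
Belt: ratio = 8/13 = 0.61538, so the indexing shaft turns at 47.474 / 0.61538 = 77.145 rad/s.

77.1 rad/s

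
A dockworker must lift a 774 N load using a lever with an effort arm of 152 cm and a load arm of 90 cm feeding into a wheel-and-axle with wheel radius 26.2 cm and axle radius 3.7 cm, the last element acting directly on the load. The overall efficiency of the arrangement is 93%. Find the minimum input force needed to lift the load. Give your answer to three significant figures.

Lever MA = effort arm / load arm = 152/90 = 1.6889.
Wheel-and-axle MA = R/r = 26.2/3.7 = 7.0811.
Combined ideal MA = 1.6889 × 7.0811 = 11.959.
Actual MA = 11.959 × 0.93 = 11.122.
Effort = load / actual MA = 774 / 11.122 = 69.592 N.

69.6 N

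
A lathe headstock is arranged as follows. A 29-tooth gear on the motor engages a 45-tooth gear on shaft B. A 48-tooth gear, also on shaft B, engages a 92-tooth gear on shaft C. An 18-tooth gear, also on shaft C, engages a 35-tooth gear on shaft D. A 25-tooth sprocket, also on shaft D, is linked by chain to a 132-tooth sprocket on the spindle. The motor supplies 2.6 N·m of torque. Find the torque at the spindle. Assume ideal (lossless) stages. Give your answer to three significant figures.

79.4 N·m

After the gear mesh (45/29): 2.6 × 1.5517 = 4.0345 N·m
After the gear mesh (92/48): 4.0345 × 1.9167 = 7.7328 N·m
After the gear mesh (35/18): 7.7328 × 1.9444 = 15.036 N·m
After the chain (132/25): 15.036 × 5.28 = 79.39 N·m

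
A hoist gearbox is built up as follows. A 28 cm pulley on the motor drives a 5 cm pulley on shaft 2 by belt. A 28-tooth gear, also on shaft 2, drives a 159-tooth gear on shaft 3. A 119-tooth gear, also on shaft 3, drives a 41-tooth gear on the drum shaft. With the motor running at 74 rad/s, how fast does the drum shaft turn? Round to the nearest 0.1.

211.8 rad/s

belt 5/28 = 0.17857 → 74/0.17857 = 414.4 rad/s
gear mesh 159/28 = 5.6786 → 414.4/5.6786 = 72.976 rad/s
gear mesh 41/119 = 0.34454 → 72.976/0.34454 = 211.81 rad/s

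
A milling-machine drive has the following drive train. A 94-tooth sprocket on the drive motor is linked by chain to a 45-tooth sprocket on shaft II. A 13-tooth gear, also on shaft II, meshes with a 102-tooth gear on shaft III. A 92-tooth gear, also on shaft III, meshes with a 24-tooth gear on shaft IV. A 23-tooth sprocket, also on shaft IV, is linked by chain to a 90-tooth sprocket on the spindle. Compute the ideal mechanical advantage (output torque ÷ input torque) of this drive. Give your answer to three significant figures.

Each stage contributes driven/driver: chain 45/94 = 0.47872, gear mesh 102/13 = 7.8462, gear mesh 24/92 = 0.26087, chain 90/23 = 3.913.
Overall: 0.47872 × 7.8462 × 0.26087 × 3.913 = 3.8342.

3.83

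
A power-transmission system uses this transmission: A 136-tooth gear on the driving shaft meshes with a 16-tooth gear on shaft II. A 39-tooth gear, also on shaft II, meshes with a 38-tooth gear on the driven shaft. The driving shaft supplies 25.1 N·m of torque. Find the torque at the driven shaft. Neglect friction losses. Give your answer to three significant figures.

2.88 N·m

After the gear mesh (16/136): 25.1 × 0.11765 = 2.9529 N·m
After the gear mesh (38/39): 2.9529 × 0.97436 = 2.8772 N·m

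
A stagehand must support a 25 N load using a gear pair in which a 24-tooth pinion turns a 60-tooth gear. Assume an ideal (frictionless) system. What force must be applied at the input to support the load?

10 N

Gear pair MA = 60/24 = 2.5.
Effort = load / MA = 25 / 2.5 = 10 N.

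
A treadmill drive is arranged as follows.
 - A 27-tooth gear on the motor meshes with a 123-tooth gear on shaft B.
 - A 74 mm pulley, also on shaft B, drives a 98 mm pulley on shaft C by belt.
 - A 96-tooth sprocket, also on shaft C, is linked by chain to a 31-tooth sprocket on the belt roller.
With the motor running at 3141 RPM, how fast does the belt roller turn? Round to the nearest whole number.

Gear mesh: ratio = 123/27 = 4.5556, so shaft B turns at 3141 / 4.5556 = 689.49 RPM.
Belt: ratio = 98/74 = 1.3243, so shaft C turns at 689.49 / 1.3243 = 520.63 RPM.
Chain: ratio = 31/96 = 0.32292, so the belt roller turns at 520.63 / 0.32292 = 1612.3 RPM.

1612 RPM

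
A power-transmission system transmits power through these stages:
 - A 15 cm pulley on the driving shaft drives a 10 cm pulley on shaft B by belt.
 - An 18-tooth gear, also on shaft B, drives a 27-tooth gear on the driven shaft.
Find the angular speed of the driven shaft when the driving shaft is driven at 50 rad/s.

50 rad/s

the driving shaft → shaft B (belt, 10/15): 50 ÷ 0.66667 = 75 rad/s
shaft B → the driven shaft (gear mesh, 27/18): 75 ÷ 1.5 = 50 rad/s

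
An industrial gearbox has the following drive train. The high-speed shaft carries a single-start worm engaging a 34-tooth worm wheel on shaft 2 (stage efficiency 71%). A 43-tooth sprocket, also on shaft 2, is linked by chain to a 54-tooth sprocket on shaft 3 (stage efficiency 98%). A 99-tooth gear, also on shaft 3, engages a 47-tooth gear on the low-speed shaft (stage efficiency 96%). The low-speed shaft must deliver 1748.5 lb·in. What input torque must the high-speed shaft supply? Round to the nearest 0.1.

Overall ratio R = 34 × 1.2558 × 0.47475 = 20.271; overall efficiency η = 0.71 × 0.98 × 0.96 = 0.6680.
Input torque = output torque / (R × η) = 1748.5 / (20.271 × 0.6680) = 129.13 lb·in.

129.1 lb·in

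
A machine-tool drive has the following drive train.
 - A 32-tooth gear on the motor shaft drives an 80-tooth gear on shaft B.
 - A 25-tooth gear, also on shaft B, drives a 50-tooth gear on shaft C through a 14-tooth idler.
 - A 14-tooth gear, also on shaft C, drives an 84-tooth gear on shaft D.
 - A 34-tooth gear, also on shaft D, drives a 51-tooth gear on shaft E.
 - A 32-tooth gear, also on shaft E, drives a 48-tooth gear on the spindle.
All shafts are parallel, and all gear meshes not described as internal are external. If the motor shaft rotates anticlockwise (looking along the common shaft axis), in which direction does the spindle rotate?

the motor shaft → shaft B: external mesh, 1 reversal → CW.
shaft B → shaft C: driver → idler → driven is 2 external meshes, 2 reversals → CW.
shaft C → shaft D: external mesh, 1 reversal → CCW.
shaft D → shaft E: external mesh, 1 reversal → CW.
shaft E → the spindle: external mesh, 1 reversal → CCW.
6 reversals in total — an even number — so the spindle turns the same way as the motor shaft.

anticlockwise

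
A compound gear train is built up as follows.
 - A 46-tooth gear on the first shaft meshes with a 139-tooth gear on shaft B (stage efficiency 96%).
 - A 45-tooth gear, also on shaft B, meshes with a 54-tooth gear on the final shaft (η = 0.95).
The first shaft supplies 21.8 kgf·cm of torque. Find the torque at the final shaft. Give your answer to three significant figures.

72.1 kgf·cm

gear mesh 139/46 = 3.0217 → τ = 21.8·3.0217·0.96 = 63.239 kgf·cm
gear mesh 54/45 = 1.2 → τ = 63.239·1.2·0.95 = 72.092 kgf·cm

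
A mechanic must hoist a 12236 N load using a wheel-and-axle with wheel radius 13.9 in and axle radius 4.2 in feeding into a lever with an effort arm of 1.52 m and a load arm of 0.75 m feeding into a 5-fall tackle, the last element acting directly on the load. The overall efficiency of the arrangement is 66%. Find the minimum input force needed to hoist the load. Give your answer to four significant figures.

552.8 N

Wheel-and-axle MA = R/r = 13.9/4.2 = 3.3095.
Lever MA = effort arm / load arm = 1.52/0.75 = 2.0267.
Block-and-tackle MA = number of supporting rope parts = 5.
Combined ideal MA = 3.3095 × 2.0267 × 5 = 33.537.
Actual MA = 33.537 × 0.66 = 22.134.
Effort = load / actual MA = 12236 / 22.134 = 552.81 N.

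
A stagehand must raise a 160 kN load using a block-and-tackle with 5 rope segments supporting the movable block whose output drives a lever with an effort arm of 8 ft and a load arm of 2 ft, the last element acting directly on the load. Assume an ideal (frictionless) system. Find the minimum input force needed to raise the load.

Block-and-tackle MA = number of supporting rope parts = 5.
Lever MA = effort arm / load arm = 8/2 = 4.
Combined ideal MA = 5 × 4 = 20.
Effort = load / MA = 160 / 20 = 8 kN.

8 kN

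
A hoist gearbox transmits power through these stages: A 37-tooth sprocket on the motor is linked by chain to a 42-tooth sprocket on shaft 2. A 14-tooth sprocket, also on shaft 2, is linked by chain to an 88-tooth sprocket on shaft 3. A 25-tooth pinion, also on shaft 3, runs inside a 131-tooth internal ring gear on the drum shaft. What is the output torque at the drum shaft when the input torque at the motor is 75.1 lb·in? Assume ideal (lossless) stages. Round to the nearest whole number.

2808 lb·in

After the chain (42/37): 75.1 × 1.1351 = 85.249 lb·in
After the chain (88/14): 85.249 × 6.2857 = 535.85 lb·in
After the internal gear (131/25): 535.85 × 5.24 = 2807.8 lb·in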